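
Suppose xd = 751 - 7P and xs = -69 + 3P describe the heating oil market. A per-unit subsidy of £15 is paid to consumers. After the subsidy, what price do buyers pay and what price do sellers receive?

Pre-subsidy: 751 - 7P = -69 + 3P gives P* = 82, x* = 177.
With the rebate, buyers effectively pay Pb = Ps − 15, where Ps is the price sellers receive.
Demand in terms of Ps becomes xd = 751 − 7(Ps − 15) = 856 - 7Ps. Setting this equal to supply: 856 - 7Ps = -69 + 3Ps, so Ps = 92.5.
Buyers pay Pb = 92.5 − 15 = 77.5; x' = -69 + 3·92.5 = 208.5.

Buyers pay £77.5; sellers receive £92.5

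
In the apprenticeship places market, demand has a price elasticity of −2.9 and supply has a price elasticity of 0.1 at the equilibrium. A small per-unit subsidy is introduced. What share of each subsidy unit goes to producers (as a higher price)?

Producer share = 29/30

For a small subsidy around the equilibrium, the benefit split depends on the relative slopes, which at a point are proportional to the elasticities.
Buyer share = εs/(εs + |εd|) = 0.1/(0.1 + 2.9) = 1/30; seller share = |εd|/(εs + |εd|) = 29/30.
So producers capture 29/30 of the subsidy.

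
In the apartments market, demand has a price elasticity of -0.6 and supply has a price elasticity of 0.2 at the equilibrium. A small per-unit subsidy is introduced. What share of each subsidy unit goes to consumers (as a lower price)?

For a small subsidy around the equilibrium, the benefit split depends on the relative slopes, which at a point are proportional to the elasticities.
Buyer share = εs/(εs + |εd|) = 0.2/(0.2 + 0.6) = 0.25; seller share = |εd|/(εs + |εd|) = 0.75.

Consumer share = 0.25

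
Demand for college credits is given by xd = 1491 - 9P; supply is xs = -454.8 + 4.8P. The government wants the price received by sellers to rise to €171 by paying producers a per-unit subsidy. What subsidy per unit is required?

At a seller price of 171, quantity supplied is -454.8 + 4.8·171 = 366.
Buyers absorb 366 only when they pay Pb with 1491 − 9·Pb = 366, i.e. Pb = 125.
s = Ps − Pb = 171 − 125 = 46.

Required subsidy s = €46 per unit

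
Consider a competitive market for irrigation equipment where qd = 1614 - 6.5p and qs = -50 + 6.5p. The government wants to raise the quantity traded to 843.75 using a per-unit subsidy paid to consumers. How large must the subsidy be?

At q = 843.75, invert demand for the buyer price: pb = (1614 − 843.75)/6.5 = 118.5; invert supply for the seller price: ps = (843.75 − (-50))/6.5 = 137.5.
The subsidy must fill the gap: s = ps − pb = 137.5 − 118.5 = 19.

Required subsidy s = 19 per unit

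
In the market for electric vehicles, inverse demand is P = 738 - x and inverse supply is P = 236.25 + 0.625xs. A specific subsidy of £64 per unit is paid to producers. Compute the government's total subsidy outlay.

Government cost = 289664/13

Pre-subsidy: 738 - x = 236.25 + 0.625x gives x* = 4014/13 and P* = 5580/13.
With the subsidy, sellers receive Ps = Pb + 64 for each unit, where Pb is the price buyers pay.
On the curves, Pb = 738 - x and Ps = 236.25 + 0.625x; the wedge Ps − Pb = 64 gives 236.25 + 0.625x − (738 - x) = 64, so x' = 4526/13.
Then Pb = 738 − 1·(4526/13) = 5068/13 and Ps = 236.25 + 0.625·(4526/13) = 5900/13.
Government outlay = subsidy × quantity = 64 × 4526/13 = 289664/13.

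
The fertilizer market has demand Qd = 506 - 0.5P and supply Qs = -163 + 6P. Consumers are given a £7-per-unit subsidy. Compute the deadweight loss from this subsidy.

Pre-subsidy: 506 - 0.5P = -163 + 6P gives P* = 1338/13, Q* = 5909/13.
With the rebate, buyers effectively pay Pb = Ps − 7, where Ps is the price sellers receive.
Demand in terms of Ps becomes Qd = 506 − 0.5(Ps − 7) = 509.5 - 0.5Ps. Setting this equal to supply: 509.5 - 0.5Ps = -163 + 6Ps, so Ps = 1345/13.
Buyers pay Pb = 1345/13 − 7 = 1254/13; Q' = -163 + 6·(1345/13) = 5951/13.
The subsidy expands output by 5951/13 − 5909/13 = 42/13 past the efficient level; on those units the gap between marginal cost and willingness to pay runs from 0 up to 7.
DWL = ½ × 7 × 42/13 = 147/13.

Deadweight loss = 147/13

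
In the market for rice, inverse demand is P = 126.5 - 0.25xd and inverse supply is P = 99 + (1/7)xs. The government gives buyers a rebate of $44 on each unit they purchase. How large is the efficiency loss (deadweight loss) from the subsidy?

Deadweight loss = $2464

Pre-subsidy: 126.5 - 0.25x = 99 + (1/7)x gives x* = 70 and P* = 109.
With the rebate, buyers effectively pay Pb = Ps − 44, where Ps is the price sellers receive.
On the curves, Pb = 126.5 - 0.25x and Ps = 99 + (1/7)x; the wedge Ps − Pb = 44 gives 99 + (1/7)x − (126.5 - 0.25x) = 44, so x' = 182.
Then Pb = 126.5 − 0.25·182 = 81 and Ps = 99 + (1/7)·182 = 125.
The subsidy expands output by 182 − 70 = 112 past the efficient level; on those units the gap between marginal cost and willingness to pay runs from 0 up to 44.
DWL = ½ × 44 × 112 = 2464.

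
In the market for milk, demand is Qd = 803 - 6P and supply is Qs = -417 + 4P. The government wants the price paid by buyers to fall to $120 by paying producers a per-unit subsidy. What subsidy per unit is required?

Required subsidy s = $5 per unit

At a buyer price of 120, quantity demanded is 803 − 6·120 = 83.
Sellers supply 83 only when they receive Ps with -417 + 4·Ps = 83, i.e. Ps = 125.
s = Ps − Pb = 125 − 120 = 5.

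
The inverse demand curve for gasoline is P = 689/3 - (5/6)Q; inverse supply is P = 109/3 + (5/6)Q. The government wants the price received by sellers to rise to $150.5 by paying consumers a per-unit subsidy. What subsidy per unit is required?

Required subsidy s = $35 per unit

At a seller price of 150.5, quantity supplied is -43.6 + 1.2·150.5 = 137.
Buyers absorb 137 only when they pay Pb = 689/3 − (5/6)·137 = 115.5.
s = Ps − Pb = 150.5 − 115.5 = 35.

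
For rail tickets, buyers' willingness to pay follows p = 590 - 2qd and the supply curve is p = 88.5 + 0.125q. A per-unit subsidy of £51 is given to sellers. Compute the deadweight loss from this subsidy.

Pre-subsidy: 590 - 2q = 88.5 + 0.125q gives q* = 236 and p* = 118.
With the subsidy, sellers receive ps = pb + 51 for each unit, where pb is the price buyers pay.
On the curves, pb = 590 - 2q and ps = 88.5 + 0.125q; the wedge ps − pb = 51 gives 88.5 + 0.125q − (590 - 2q) = 51, so q' = 260.
Then pb = 590 − 2·260 = 70 and ps = 88.5 + 0.125·260 = 121.
The subsidy expands output by 260 − 236 = 24 past the efficient level; on those units the gap between marginal cost and willingness to pay runs from 0 up to 51.
DWL = ½ × 51 × 24 = 612.

Deadweight loss = £612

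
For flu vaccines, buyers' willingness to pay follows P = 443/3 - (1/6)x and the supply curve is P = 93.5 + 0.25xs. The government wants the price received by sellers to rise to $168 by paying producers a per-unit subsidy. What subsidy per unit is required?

At a seller price of 168, quantity supplied is -374 + 4·168 = 298.
Buyers absorb 298 only when they pay Pb = 443/3 − (1/6)·298 = 98.
s = Ps − Pb = 168 − 98 = 70.

Required subsidy s = $70 per unit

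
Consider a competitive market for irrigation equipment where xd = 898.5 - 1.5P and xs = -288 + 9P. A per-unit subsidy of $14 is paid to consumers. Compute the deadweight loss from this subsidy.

Deadweight loss = $126

Pre-subsidy: 898.5 - 1.5P = -288 + 9P gives P* = 113, x* = 729.
With the rebate, buyers effectively pay Pb = Ps − 14, where Ps is the price sellers receive.
Demand in terms of Ps becomes xd = 898.5 − 1.5(Ps − 14) = 919.5 - 1.5Ps. Setting this equal to supply: 919.5 - 1.5Ps = -288 + 9Ps, so Ps = 115.
Buyers pay Pb = 115 − 14 = 101; x' = -288 + 9·115 = 747.
The subsidy expands output by 747 − 729 = 18 past the efficient level; on those units the gap between marginal cost and willingness to pay runs from 0 up to 14.
DWL = ½ × 14 × 18 = 126.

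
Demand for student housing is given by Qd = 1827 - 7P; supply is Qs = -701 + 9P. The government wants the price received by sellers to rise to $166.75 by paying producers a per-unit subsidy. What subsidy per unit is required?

At a seller price of 166.75, quantity supplied is -701 + 9·166.75 = 799.75.
Buyers absorb 799.75 only when they pay Pb with 1827 − 7·Pb = 799.75, i.e. Pb = 146.75.
s = Ps − Pb = 166.75 − 146.75 = 20.

Required subsidy s = $20 per unit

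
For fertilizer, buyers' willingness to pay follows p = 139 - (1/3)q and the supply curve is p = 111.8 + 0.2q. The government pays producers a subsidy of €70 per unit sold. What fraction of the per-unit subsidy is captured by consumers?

Consumer share = 0.625

Pre-subsidy: 139 - (1/3)q = 111.8 + 0.2q gives q* = 51 and p* = 122.
With the subsidy, sellers receive ps = pb + 70 for each unit, where pb is the price buyers pay.
On the curves, pb = 139 - (1/3)q and ps = 111.8 + 0.2q; the wedge ps − pb = 70 gives 111.8 + 0.2q − (139 - (1/3)q) = 70, so q' = 182.25.
Then pb = 139 − (1/3)·182.25 = 78.25 and ps = 111.8 + 0.2·182.25 = 148.25.
Buyers' price falls by p* − pb = 122 − 78.25 = 43.75; sellers' price rises by ps − p* = 148.25 − 122 = 26.25.
So consumers capture 43.75/70 = 0.625 of each unit of subsidy.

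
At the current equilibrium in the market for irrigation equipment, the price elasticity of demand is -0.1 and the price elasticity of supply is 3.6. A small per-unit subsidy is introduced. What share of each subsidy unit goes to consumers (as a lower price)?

For a small subsidy around the equilibrium, the benefit split depends on the relative slopes, which at a point are proportional to the elasticities.
Buyer share = εs/(εs + |εd|) = 3.6/(3.6 + 0.1) = 36/37; seller share = |εd|/(εs + |εd|) = 1/37.

Consumer share = 36/37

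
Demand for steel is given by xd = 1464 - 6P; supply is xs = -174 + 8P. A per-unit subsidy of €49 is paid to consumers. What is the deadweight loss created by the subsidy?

Deadweight loss = €4116

Pre-subsidy: 1464 - 6P = -174 + 8P gives P* = 117, x* = 762.
With the rebate, buyers effectively pay Pb = Ps − 49, where Ps is the price sellers receive.
Demand in terms of Ps becomes xd = 1464 − 6(Ps − 49) = 1758 - 6Ps. Setting this equal to supply: 1758 - 6Ps = -174 + 8Ps, so Ps = 138.
Buyers pay Pb = 138 − 49 = 89; x' = -174 + 8·138 = 930.
The subsidy expands output by 930 − 762 = 168 past the efficient level; on those units the gap between marginal cost and willingness to pay runs from 0 up to 49.
DWL = ½ × 49 × 168 = 4116.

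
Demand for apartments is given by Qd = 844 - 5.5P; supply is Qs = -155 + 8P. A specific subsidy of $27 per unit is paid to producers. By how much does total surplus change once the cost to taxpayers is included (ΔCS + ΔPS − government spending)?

Net change in total surplus = -$1188

Pre-subsidy: 844 - 5.5P = -155 + 8P gives P* = 74, Q* = 437.
With the subsidy, sellers receive Ps = Pb + 27 for each unit, where Pb is the price buyers pay.
Supply in terms of Pb becomes Qs = -155 + 8(Pb + 27) = 61 + 8Pb. Setting this equal to demand: 844 - 5.5Pb = 61 + 8Pb, so Pb = 58.
Sellers receive Ps = 58 + 27 = 85; Q' = 844 − 5.5·58 = 525.
ΔCS = ½(437 + 525)(74 − 58) = 7696; ΔPS = ½(437 + 525)(85 − 74) = 5291.
Government spending = 27 × 525 = 14175.
Net change = 7696 + 5291 − 14175 = -1188. The loss equals the DWL triangle ½·27·88.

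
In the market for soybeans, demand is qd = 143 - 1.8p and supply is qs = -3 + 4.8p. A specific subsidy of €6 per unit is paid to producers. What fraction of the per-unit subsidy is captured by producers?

Producer share = 3/11

Pre-subsidy: 143 - 1.8p = -3 + 4.8p gives p* = 730/33, q* = 1135/11.
With the subsidy, sellers receive ps = pb + 6 for each unit, where pb is the price buyers pay.
Supply in terms of pb becomes qs = -3 + 4.8(pb + 6) = 25.8 + 4.8pb. Setting this equal to demand: 143 - 1.8pb = 25.8 + 4.8pb, so pb = 586/33.
Sellers receive ps = 586/33 + 6 = 784/33; q' = 143 − 1.8·(586/33) = 6107/55.
Buyers' price falls by p* − pb = 730/33 − 586/33 = 48/11; sellers' price rises by ps − p* = 784/33 − 730/33 = 18/11.
So producers capture (18/11)/6 = 3/11 of each unit of subsidy.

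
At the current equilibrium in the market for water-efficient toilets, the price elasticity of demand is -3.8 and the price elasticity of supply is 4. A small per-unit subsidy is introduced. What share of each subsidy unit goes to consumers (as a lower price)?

For a small subsidy around the equilibrium, the benefit split depends on the relative slopes, which at a point are proportional to the elasticities.
Buyer share = εs/(εs + |εd|) = 4/(4 + 3.8) = 20/39; seller share = |εd|/(εs + |εd|) = 19/39.

Consumer share = 20/39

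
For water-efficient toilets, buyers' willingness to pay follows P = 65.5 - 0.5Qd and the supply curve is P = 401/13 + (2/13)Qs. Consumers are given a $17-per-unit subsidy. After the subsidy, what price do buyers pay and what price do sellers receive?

Buyers pay $26; sellers receive $43

Pre-subsidy: 65.5 - 0.5Q = 401/13 + (2/13)Q gives Q* = 53 and P* = 39.
With the rebate, buyers effectively pay Pb = Ps − 17, where Ps is the price sellers receive.
On the curves, Pb = 65.5 - 0.5Q and Ps = 401/13 + (2/13)Q; the wedge Ps − Pb = 17 gives 401/13 + (2/13)Q − (65.5 - 0.5Q) = 17, so Q' = 79.
Then Pb = 65.5 − 0.5·79 = 26 and Ps = 401/13 + (2/13)·79 = 43.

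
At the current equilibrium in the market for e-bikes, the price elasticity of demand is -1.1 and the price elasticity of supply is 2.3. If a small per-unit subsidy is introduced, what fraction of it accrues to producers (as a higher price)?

Producer share = 11/34

For a small subsidy around the equilibrium, the benefit split depends on the relative slopes, which at a point are proportional to the elasticities.
Buyer share = εs/(εs + |εd|) = 2.3/(2.3 + 1.1) = 23/34; seller share = |εd|/(εs + |εd|) = 11/34.
So producers capture 11/34 of the subsidy.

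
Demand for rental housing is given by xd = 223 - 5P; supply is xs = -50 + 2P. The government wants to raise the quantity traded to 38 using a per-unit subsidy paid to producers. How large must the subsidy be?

At x = 38, invert demand for the buyer price: Pb = (223 − 38)/5 = 37; invert supply for the seller price: Ps = (38 − (-50))/2 = 44.
The subsidy must fill the gap: s = Ps − Pb = 44 − 37 = 7.

Required subsidy s = 7 per unit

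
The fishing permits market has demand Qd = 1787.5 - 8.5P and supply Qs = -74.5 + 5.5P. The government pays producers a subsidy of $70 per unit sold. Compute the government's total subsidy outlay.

Government cost = $62352.5

Pre-subsidy: 1787.5 - 8.5P = -74.5 + 5.5P gives P* = 133, Q* = 657.
With the subsidy, sellers receive Ps = Pb + 70 for each unit, where Pb is the price buyers pay.
Supply in terms of Pb becomes Qs = -74.5 + 5.5(Pb + 70) = 310.5 + 5.5Pb. Setting this equal to demand: 1787.5 - 8.5Pb = 310.5 + 5.5Pb, so Pb = 105.5.
Sellers receive Ps = 105.5 + 70 = 175.5; Q' = 1787.5 − 8.5·105.5 = 890.75.
Government outlay = subsidy × quantity = 70 × 890.75 = 62352.5.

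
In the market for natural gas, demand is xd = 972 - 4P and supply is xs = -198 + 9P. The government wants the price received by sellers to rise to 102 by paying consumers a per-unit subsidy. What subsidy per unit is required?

Required subsidy s = 39 per unit

At a seller price of 102, quantity supplied is -198 + 9·102 = 720.
Buyers absorb 720 only when they pay Pb with 972 − 4·Pb = 720, i.e. Pb = 63.
s = Ps − Pb = 102 − 63 = 39.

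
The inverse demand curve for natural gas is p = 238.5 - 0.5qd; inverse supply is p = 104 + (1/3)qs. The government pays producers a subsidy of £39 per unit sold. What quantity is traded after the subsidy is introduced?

q' = 208.2

Pre-subsidy: 238.5 - 0.5q = 104 + (1/3)q gives q* = 161.4 and p* = 157.8.
With the subsidy, sellers receive ps = pb + 39 for each unit, where pb is the price buyers pay.
On the curves, pb = 238.5 - 0.5q and ps = 104 + (1/3)q; the wedge ps − pb = 39 gives 104 + (1/3)q − (238.5 - 0.5q) = 39, so q' = 208.2.
Then pb = 238.5 − 0.5·208.2 = 134.4 and ps = 104 + (1/3)·208.2 = 173.4.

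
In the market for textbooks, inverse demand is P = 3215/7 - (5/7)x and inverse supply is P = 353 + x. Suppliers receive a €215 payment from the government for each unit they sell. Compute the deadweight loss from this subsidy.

Deadweight loss = 323575/24

Pre-subsidy: 3215/7 - (5/7)x = 353 + x gives x* = 62 and P* = 415.
With the subsidy, sellers receive Ps = Pb + 215 for each unit, where Pb is the price buyers pay.
On the curves, Pb = 3215/7 - (5/7)x and Ps = 353 + x; the wedge Ps − Pb = 215 gives 353 + x − (3215/7 - (5/7)x) = 215, so x' = 2249/12.
Then Pb = 3215/7 − (5/7)·(2249/12) = 3905/12 and Ps = 353 + 1·(2249/12) = 6485/12.
The subsidy expands output by 2249/12 − 62 = 1505/12 past the efficient level; on those units the gap between marginal cost and willingness to pay runs from 0 up to 215.
DWL = ½ × 215 × 1505/12 = 323575/24.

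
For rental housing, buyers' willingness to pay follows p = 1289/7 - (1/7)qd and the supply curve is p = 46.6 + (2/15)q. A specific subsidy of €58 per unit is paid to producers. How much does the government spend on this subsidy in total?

Pre-subsidy: 1289/7 - (1/7)q = 46.6 + (2/15)q gives q* = 498 and p* = 113.
With the subsidy, sellers receive ps = pb + 58 for each unit, where pb is the price buyers pay.
On the curves, pb = 1289/7 - (1/7)q and ps = 46.6 + (2/15)q; the wedge ps − pb = 58 gives 46.6 + (2/15)q − (1289/7 - (1/7)q) = 58, so q' = 708.
Then pb = 1289/7 − (1/7)·708 = 83 and ps = 46.6 + (2/15)·708 = 141.
Government outlay = subsidy × quantity = 58 × 708 = 41064.

Government cost = €41064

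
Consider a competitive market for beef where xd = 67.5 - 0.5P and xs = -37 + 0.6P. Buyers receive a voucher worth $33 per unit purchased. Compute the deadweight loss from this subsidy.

Pre-subsidy: 67.5 - 0.5P = -37 + 0.6P gives P* = 95, x* = 20.
With the rebate, buyers effectively pay Pb = Ps − 33, where Ps is the price sellers receive.
Demand in terms of Ps becomes xd = 67.5 − 0.5(Ps − 33) = 84 - 0.5Ps. Setting this equal to supply: 84 - 0.5Ps = -37 + 0.6Ps, so Ps = 110.
Buyers pay Pb = 110 − 33 = 77; x' = -37 + 0.6·110 = 29.
The subsidy expands output by 29 − 20 = 9 past the efficient level; on those units the gap between marginal cost and willingness to pay runs from 0 up to 33.
DWL = ½ × 33 × 9 = 148.5.

Deadweight loss = $148.5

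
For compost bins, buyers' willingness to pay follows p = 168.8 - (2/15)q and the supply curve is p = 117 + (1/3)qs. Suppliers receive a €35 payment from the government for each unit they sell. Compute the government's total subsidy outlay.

Pre-subsidy: 168.8 - (2/15)q = 117 + (1/3)q gives q* = 111 and p* = 154.
With the subsidy, sellers receive ps = pb + 35 for each unit, where pb is the price buyers pay.
On the curves, pb = 168.8 - (2/15)q and ps = 117 + (1/3)q; the wedge ps − pb = 35 gives 117 + (1/3)q − (168.8 - (2/15)q) = 35, so q' = 186.
Then pb = 168.8 − (2/15)·186 = 144 and ps = 117 + (1/3)·186 = 179.
Government outlay = subsidy × quantity = 35 × 186 = 6510.

Government cost = €6510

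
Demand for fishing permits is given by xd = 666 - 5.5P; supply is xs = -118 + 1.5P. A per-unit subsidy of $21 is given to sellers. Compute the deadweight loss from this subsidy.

Deadweight loss = $259.875

Pre-subsidy: 666 - 5.5P = -118 + 1.5P gives P* = 112, x* = 50.
With the subsidy, sellers receive Ps = Pb + 21 for each unit, where Pb is the price buyers pay.
Supply in terms of Pb becomes xs = -118 + 1.5(Pb + 21) = -86.5 + 1.5Pb. Setting this equal to demand: 666 - 5.5Pb = -86.5 + 1.5Pb, so Pb = 107.5.
Sellers receive Ps = 107.5 + 21 = 128.5; x' = 666 − 5.5·107.5 = 74.75.
The subsidy expands output by 74.75 − 50 = 24.75 past the efficient level; on those units the gap between marginal cost and willingness to pay runs from 0 up to 21.
DWL = ½ × 21 × 24.75 = 259.875.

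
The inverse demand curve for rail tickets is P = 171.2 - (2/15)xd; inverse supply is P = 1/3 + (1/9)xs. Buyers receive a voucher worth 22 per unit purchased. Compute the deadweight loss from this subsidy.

Pre-subsidy: 171.2 - (2/15)x = 1/3 + (1/9)x gives x* = 699 and P* = 78.
With the rebate, buyers effectively pay Pb = Ps − 22, where Ps is the price sellers receive.
On the curves, Pb = 171.2 - (2/15)x and Ps = 1/3 + (1/9)x; the wedge Ps − Pb = 22 gives 1/3 + (1/9)x − (171.2 - (2/15)x) = 22, so x' = 789.
Then Pb = 171.2 − (2/15)·789 = 66 and Ps = 1/3 + (1/9)·789 = 88.
The subsidy expands output by 789 − 699 = 90 past the efficient level; on those units the gap between marginal cost and willingness to pay runs from 0 up to 22.
DWL = ½ × 22 × 90 = 990.

Deadweight loss = 990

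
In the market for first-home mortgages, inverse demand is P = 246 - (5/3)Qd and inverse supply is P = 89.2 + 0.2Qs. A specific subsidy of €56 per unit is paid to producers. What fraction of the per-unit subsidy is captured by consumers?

Pre-subsidy: 246 - (5/3)Q = 89.2 + 0.2Q gives Q* = 84 and P* = 106.
With the subsidy, sellers receive Ps = Pb + 56 for each unit, where Pb is the price buyers pay.
On the curves, Pb = 246 - (5/3)Q and Ps = 89.2 + 0.2Q; the wedge Ps − Pb = 56 gives 89.2 + 0.2Q − (246 - (5/3)Q) = 56, so Q' = 114.
Then Pb = 246 − (5/3)·114 = 56 and Ps = 89.2 + 0.2·114 = 112.
Buyers' price falls by P* − Pb = 106 − 56 = 50; sellers' price rises by Ps − P* = 112 − 106 = 6.
So consumers capture 50/56 = 25/28 of each unit of subsidy.

Consumer share = 25/28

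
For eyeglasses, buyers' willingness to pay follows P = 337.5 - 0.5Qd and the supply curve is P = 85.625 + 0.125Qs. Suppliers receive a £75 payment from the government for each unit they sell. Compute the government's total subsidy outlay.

Government cost = £39225

Pre-subsidy: 337.5 - 0.5Q = 85.625 + 0.125Q gives Q* = 403 and P* = 136.
With the subsidy, sellers receive Ps = Pb + 75 for each unit, where Pb is the price buyers pay.
On the curves, Pb = 337.5 - 0.5Q and Ps = 85.625 + 0.125Q; the wedge Ps − Pb = 75 gives 85.625 + 0.125Q − (337.5 - 0.5Q) = 75, so Q' = 523.
Then Pb = 337.5 − 0.5·523 = 76 and Ps = 85.625 + 0.125·523 = 151.
Government outlay = subsidy × quantity = 75 × 523 = 39225.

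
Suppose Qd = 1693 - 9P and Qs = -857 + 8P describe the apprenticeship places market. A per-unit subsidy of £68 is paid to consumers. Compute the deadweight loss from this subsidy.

Deadweight loss = £9792

Pre-subsidy: 1693 - 9P = -857 + 8P gives P* = 150, Q* = 343.
With the rebate, buyers effectively pay Pb = Ps − 68, where Ps is the price sellers receive.
Demand in terms of Ps becomes Qd = 1693 − 9(Ps − 68) = 2305 - 9Ps. Setting this equal to supply: 2305 - 9Ps = -857 + 8Ps, so Ps = 186.
Buyers pay Pb = 186 − 68 = 118; Q' = -857 + 8·186 = 631.
The subsidy expands output by 631 − 343 = 288 past the efficient level; on those units the gap between marginal cost and willingness to pay runs from 0 up to 68.
DWL = ½ × 68 × 288 = 9792.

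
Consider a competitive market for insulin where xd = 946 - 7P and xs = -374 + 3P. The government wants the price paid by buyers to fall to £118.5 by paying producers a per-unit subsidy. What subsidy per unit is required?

Required subsidy s = £45 per unit

At a buyer price of 118.5, quantity demanded is 946 − 7·118.5 = 116.5.
Sellers supply 116.5 only when they receive Ps with -374 + 3·Ps = 116.5, i.e. Ps = 163.5.
s = Ps − Pb = 163.5 − 118.5 = 45.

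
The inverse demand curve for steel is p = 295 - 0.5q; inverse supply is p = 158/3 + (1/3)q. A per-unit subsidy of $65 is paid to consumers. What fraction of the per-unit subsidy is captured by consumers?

Pre-subsidy: 295 - 0.5q = 158/3 + (1/3)q gives q* = 290.8 and p* = 149.6.
With the rebate, buyers effectively pay pb = ps − 65, where ps is the price sellers receive.
On the curves, pb = 295 - 0.5q and ps = 158/3 + (1/3)q; the wedge ps − pb = 65 gives 158/3 + (1/3)q − (295 - 0.5q) = 65, so q' = 368.8.
Then pb = 295 − 0.5·368.8 = 110.6 and ps = 158/3 + (1/3)·368.8 = 175.6.
Buyers' price falls by p* − pb = 149.6 − 110.6 = 39; sellers' price rises by ps − p* = 175.6 − 149.6 = 26.
So consumers capture 39/65 = 0.6 of each unit of subsidy.

Consumer share = 0.6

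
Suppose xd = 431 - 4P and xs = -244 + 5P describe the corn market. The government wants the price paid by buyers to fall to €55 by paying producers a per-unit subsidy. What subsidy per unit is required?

At a buyer price of 55, quantity demanded is 431 − 4·55 = 211.
Sellers supply 211 only when they receive Ps with -244 + 5·Ps = 211, i.e. Ps = 91.
s = Ps − Pb = 91 − 55 = 36.

Required subsidy s = €36 per unit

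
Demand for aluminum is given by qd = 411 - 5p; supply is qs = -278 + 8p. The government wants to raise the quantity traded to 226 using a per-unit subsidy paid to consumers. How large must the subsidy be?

Required subsidy s = 26 per unit

At q = 226, invert demand for the buyer price: pb = (411 − 226)/5 = 37; invert supply for the seller price: ps = (226 − (-278))/8 = 63.
The subsidy must fill the gap: s = ps − pb = 63 − 37 = 26.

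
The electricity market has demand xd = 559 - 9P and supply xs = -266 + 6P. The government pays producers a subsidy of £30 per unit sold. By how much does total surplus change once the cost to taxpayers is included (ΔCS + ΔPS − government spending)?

Pre-subsidy: 559 - 9P = -266 + 6P gives P* = 55, x* = 64.
With the subsidy, sellers receive Ps = Pb + 30 for each unit, where Pb is the price buyers pay.
Supply in terms of Pb becomes xs = -266 + 6(Pb + 30) = -86 + 6Pb. Setting this equal to demand: 559 - 9Pb = -86 + 6Pb, so Pb = 43.
Sellers receive Ps = 43 + 30 = 73; x' = 559 − 9·43 = 172.
ΔCS = ½(64 + 172)(55 − 43) = 1416; ΔPS = ½(64 + 172)(73 − 55) = 2124.
Government spending = 30 × 172 = 5160.
Net change = 1416 + 2124 − 5160 = -1620. The loss equals the DWL triangle ½·30·108.

Net change in total surplus = -£1620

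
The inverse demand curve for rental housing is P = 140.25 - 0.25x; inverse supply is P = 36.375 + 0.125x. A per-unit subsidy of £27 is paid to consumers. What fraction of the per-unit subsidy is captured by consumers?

Pre-subsidy: 140.25 - 0.25x = 36.375 + 0.125x gives x* = 277 and P* = 71.
With the rebate, buyers effectively pay Pb = Ps − 27, where Ps is the price sellers receive.
On the curves, Pb = 140.25 - 0.25x and Ps = 36.375 + 0.125x; the wedge Ps − Pb = 27 gives 36.375 + 0.125x − (140.25 - 0.25x) = 27, so x' = 349.
Then Pb = 140.25 − 0.25·349 = 53 and Ps = 36.375 + 0.125·349 = 80.
Buyers' price falls by P* − Pb = 71 − 53 = 18; sellers' price rises by Ps − P* = 80 − 71 = 9.
So consumers capture 18/27 = 2/3 of each unit of subsidy.

Consumer share = 2/3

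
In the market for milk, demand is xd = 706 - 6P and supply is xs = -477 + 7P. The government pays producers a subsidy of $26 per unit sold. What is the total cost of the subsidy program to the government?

Pre-subsidy: 706 - 6P = -477 + 7P gives P* = 91, x* = 160.
With the subsidy, sellers receive Ps = Pb + 26 for each unit, where Pb is the price buyers pay.
Supply in terms of Pb becomes xs = -477 + 7(Pb + 26) = -295 + 7Pb. Setting this equal to demand: 706 - 6Pb = -295 + 7Pb, so Pb = 77.
Sellers receive Ps = 77 + 26 = 103; x' = 706 − 6·77 = 244.
Government outlay = subsidy × quantity = 26 × 244 = 6344.

Government cost = $6344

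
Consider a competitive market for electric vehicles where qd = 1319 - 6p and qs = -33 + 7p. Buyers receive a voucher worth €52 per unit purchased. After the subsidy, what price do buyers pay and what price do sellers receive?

Pre-subsidy: 1319 - 6p = -33 + 7p gives p* = 104, q* = 695.
With the rebate, buyers effectively pay pb = ps − 52, where ps is the price sellers receive.
Demand in terms of ps becomes qd = 1319 − 6(ps − 52) = 1631 - 6ps. Setting this equal to supply: 1631 - 6ps = -33 + 7ps, so ps = 128.
Buyers pay pb = 128 − 52 = 76; q' = -33 + 7·128 = 863.

Buyers pay €76; sellers receive €128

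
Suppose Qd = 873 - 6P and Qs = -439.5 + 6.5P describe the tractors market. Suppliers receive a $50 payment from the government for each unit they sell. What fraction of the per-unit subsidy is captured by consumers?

Consumer share = 0.52

Pre-subsidy: 873 - 6P = -439.5 + 6.5P gives P* = 105, Q* = 243.
With the subsidy, sellers receive Ps = Pb + 50 for each unit, where Pb is the price buyers pay.
Supply in terms of Pb becomes Qs = -439.5 + 6.5(Pb + 50) = -114.5 + 6.5Pb. Setting this equal to demand: 873 - 6Pb = -114.5 + 6.5Pb, so Pb = 79.
Sellers receive Ps = 79 + 50 = 129; Q' = 873 − 6·79 = 399.
Buyers' price falls by P* − Pb = 105 − 79 = 26; sellers' price rises by Ps − P* = 129 − 105 = 24.
So consumers capture 26/50 = 0.52 of each unit of subsidy.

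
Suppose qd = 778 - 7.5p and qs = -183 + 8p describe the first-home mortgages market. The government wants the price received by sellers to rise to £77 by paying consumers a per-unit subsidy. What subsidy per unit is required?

At a seller price of 77, quantity supplied is -183 + 8·77 = 433.
Buyers absorb 433 only when they pay pb with 778 − 7.5·pb = 433, i.e. pb = 46.
s = ps − pb = 77 − 46 = 31.

Required subsidy s = £31 per unit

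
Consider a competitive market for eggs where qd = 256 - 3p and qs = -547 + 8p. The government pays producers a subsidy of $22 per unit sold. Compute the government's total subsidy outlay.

Pre-subsidy: 256 - 3p = -547 + 8p gives p* = 73, q* = 37.
With the subsidy, sellers receive ps = pb + 22 for each unit, where pb is the price buyers pay.
Supply in terms of pb becomes qs = -547 + 8(pb + 22) = -371 + 8pb. Setting this equal to demand: 256 - 3pb = -371 + 8pb, so pb = 57.
Sellers receive ps = 57 + 22 = 79; q' = 256 − 3·57 = 85.
Government outlay = subsidy × quantity = 22 × 85 = 1870.

Government cost = $1870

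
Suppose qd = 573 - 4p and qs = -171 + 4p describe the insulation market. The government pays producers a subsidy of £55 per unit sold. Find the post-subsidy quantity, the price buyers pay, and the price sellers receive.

Pre-subsidy: 573 - 4p = -171 + 4p gives p* = 93, q* = 201.
With the subsidy, sellers receive ps = pb + 55 for each unit, where pb is the price buyers pay.
Supply in terms of pb becomes qs = -171 + 4(pb + 55) = 49 + 4pb. Setting this equal to demand: 573 - 4pb = 49 + 4pb, so pb = 65.5.
Sellers receive ps = 65.5 + 55 = 120.5; q' = 573 − 4·65.5 = 311.

q' = 311; buyers pay £65.5; sellers receive £120.5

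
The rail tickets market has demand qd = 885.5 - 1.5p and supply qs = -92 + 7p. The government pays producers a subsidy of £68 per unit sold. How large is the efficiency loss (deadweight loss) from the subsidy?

Pre-subsidy: 885.5 - 1.5p = -92 + 7p gives p* = 115, q* = 713.
With the subsidy, sellers receive ps = pb + 68 for each unit, where pb is the price buyers pay.
Supply in terms of pb becomes qs = -92 + 7(pb + 68) = 384 + 7pb. Setting this equal to demand: 885.5 - 1.5pb = 384 + 7pb, so pb = 59.
Sellers receive ps = 59 + 68 = 127; q' = 885.5 − 1.5·59 = 797.
The subsidy expands output by 797 − 713 = 84 past the efficient level; on those units the gap between marginal cost and willingness to pay runs from 0 up to 68.
DWL = ½ × 68 × 84 = 2856.

Deadweight loss = £2856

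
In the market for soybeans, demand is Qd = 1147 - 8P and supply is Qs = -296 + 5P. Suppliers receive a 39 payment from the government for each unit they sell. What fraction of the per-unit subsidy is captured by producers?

Pre-subsidy: 1147 - 8P = -296 + 5P gives P* = 111, Q* = 259.
With the subsidy, sellers receive Ps = Pb + 39 for each unit, where Pb is the price buyers pay.
Supply in terms of Pb becomes Qs = -296 + 5(Pb + 39) = -101 + 5Pb. Setting this equal to demand: 1147 - 8Pb = -101 + 5Pb, so Pb = 96.
Sellers receive Ps = 96 + 39 = 135; Q' = 1147 − 8·96 = 379.
Buyers' price falls by P* − Pb = 111 − 96 = 15; sellers' price rises by Ps − P* = 135 − 111 = 24.
So producers capture 24/39 = 8/13 of each unit of subsidy.

Producer share = 8/13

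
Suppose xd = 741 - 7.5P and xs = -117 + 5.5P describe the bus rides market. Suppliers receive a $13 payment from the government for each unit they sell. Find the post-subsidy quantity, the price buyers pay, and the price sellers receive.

x' = 287.25; buyers pay $60.5; sellers receive $73.5

Pre-subsidy: 741 - 7.5P = -117 + 5.5P gives P* = 66, x* = 246.
With the subsidy, sellers receive Ps = Pb + 13 for each unit, where Pb is the price buyers pay.
Supply in terms of Pb becomes xs = -117 + 5.5(Pb + 13) = -45.5 + 5.5Pb. Setting this equal to demand: 741 - 7.5Pb = -45.5 + 5.5Pb, so Pb = 60.5.
Sellers receive Ps = 60.5 + 13 = 73.5; x' = 741 − 7.5·60.5 = 287.25.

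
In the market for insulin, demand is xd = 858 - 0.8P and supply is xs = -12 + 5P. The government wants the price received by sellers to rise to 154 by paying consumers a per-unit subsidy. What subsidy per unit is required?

Required subsidy s = 29 per unit

At a seller price of 154, quantity supplied is -12 + 5·154 = 758.
Buyers absorb 758 only when they pay Pb with 858 − 0.8·Pb = 758, i.e. Pb = 125.
s = Ps − Pb = 154 − 125 = 29.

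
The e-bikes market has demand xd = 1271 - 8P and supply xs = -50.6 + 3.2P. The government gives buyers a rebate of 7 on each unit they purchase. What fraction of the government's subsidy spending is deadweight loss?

Pre-subsidy: 1271 - 8P = -50.6 + 3.2P gives P* = 118, x* = 327.
With the rebate, buyers effectively pay Pb = Ps − 7, where Ps is the price sellers receive.
Demand in terms of Ps becomes xd = 1271 − 8(Ps − 7) = 1327 - 8Ps. Setting this equal to supply: 1327 - 8Ps = -50.6 + 3.2Ps, so Ps = 123.
Buyers pay Pb = 123 − 7 = 116; x' = -50.6 + 3.2·123 = 343.
ΔCS = ½(327 + 343)(118 − 116) = 670; ΔPS = ½(327 + 343)(123 − 118) = 1675.
Government spending = 7 × 343 = 2401.
DWL = ½ × 7 × (343 − 327) = 56; fraction = 56 / 2401 = 8/343.

DWL / government spending = 8/343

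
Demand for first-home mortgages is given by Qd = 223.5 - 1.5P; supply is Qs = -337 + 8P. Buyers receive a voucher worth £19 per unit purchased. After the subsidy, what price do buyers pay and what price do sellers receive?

Buyers pay £43; sellers receive £62

Pre-subsidy: 223.5 - 1.5P = -337 + 8P gives P* = 59, Q* = 135.
With the rebate, buyers effectively pay Pb = Ps − 19, where Ps is the price sellers receive.
Demand in terms of Ps becomes Qd = 223.5 − 1.5(Ps − 19) = 252 - 1.5Ps. Setting this equal to supply: 252 - 1.5Ps = -337 + 8Ps, so Ps = 62.
Buyers pay Pb = 62 − 19 = 43; Q' = -337 + 8·62 = 159.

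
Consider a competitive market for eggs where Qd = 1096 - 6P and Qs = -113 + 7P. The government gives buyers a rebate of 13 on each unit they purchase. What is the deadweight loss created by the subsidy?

Deadweight loss = 273

Pre-subsidy: 1096 - 6P = -113 + 7P gives P* = 93, Q* = 538.
With the rebate, buyers effectively pay Pb = Ps − 13, where Ps is the price sellers receive.
Demand in terms of Ps becomes Qd = 1096 − 6(Ps − 13) = 1174 - 6Ps. Setting this equal to supply: 1174 - 6Ps = -113 + 7Ps, so Ps = 99.
Buyers pay Pb = 99 − 13 = 86; Q' = -113 + 7·99 = 580.
The subsidy expands output by 580 − 538 = 42 past the efficient level; on those units the gap between marginal cost and willingness to pay runs from 0 up to 13.
DWL = ½ × 13 × 42 = 273.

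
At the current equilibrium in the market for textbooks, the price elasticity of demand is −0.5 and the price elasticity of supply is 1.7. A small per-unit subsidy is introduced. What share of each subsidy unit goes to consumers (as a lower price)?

For a small subsidy around the equilibrium, the benefit split depends on the relative slopes, which at a point are proportional to the elasticities.
Buyer share = εs/(εs + |εd|) = 1.7/(1.7 + 0.5) = 17/22; seller share = |εd|/(εs + |εd|) = 5/22.

Consumer share = 17/22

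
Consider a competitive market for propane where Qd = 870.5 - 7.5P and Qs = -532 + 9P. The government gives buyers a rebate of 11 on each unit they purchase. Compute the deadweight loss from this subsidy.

Deadweight loss = 247.5

Pre-subsidy: 870.5 - 7.5P = -532 + 9P gives P* = 85, Q* = 233.
With the rebate, buyers effectively pay Pb = Ps − 11, where Ps is the price sellers receive.
Demand in terms of Ps becomes Qd = 870.5 − 7.5(Ps − 11) = 953 - 7.5Ps. Setting this equal to supply: 953 - 7.5Ps = -532 + 9Ps, so Ps = 90.
Buyers pay Pb = 90 − 11 = 79; Q' = -532 + 9·90 = 278.
The subsidy expands output by 278 − 233 = 45 past the efficient level; on those units the gap between marginal cost and willingness to pay runs from 0 up to 11.
DWL = ½ × 11 × 45 = 247.5.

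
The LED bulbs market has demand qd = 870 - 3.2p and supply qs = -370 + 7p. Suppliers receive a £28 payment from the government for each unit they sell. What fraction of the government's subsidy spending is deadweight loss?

Pre-subsidy: 870 - 3.2p = -370 + 7p gives p* = 6200/51, q* = 24530/51.
With the subsidy, sellers receive ps = pb + 28 for each unit, where pb is the price buyers pay.
Supply in terms of pb becomes qs = -370 + 7(pb + 28) = -174 + 7pb. Setting this equal to demand: 870 - 3.2pb = -174 + 7pb, so pb = 1740/17.
Sellers receive ps = 1740/17 + 28 = 2216/17; q' = 870 − 3.2·(1740/17) = 9222/17.
ΔCS = ½(24530/51 + 9222/17)(6200/51 − 1740/17) = 25576040/2601; ΔPS = ½(24530/51 + 9222/17)(2216/17 − 6200/51) = 11691904/2601.
Government spending = 28 × 9222/17 = 258216/17.
DWL = ½ × 28 × (9222/17 − 24530/51) = 43904/51; fraction = (43904/51) / (258216/17) = 784/13833.

DWL / government spending = 784/13833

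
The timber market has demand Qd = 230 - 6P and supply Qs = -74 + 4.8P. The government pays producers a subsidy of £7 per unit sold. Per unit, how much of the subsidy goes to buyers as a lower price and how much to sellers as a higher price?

Buyers gain 28/9 per unit; sellers gain 35/9 per unit

Pre-subsidy: 230 - 6P = -74 + 4.8P gives P* = 760/27, Q* = 550/9.
With the subsidy, sellers receive Ps = Pb + 7 for each unit, where Pb is the price buyers pay.
Supply in terms of Pb becomes Qs = -74 + 4.8(Pb + 7) = -40.4 + 4.8Pb. Setting this equal to demand: 230 - 6Pb = -40.4 + 4.8Pb, so Pb = 676/27.
Sellers receive Ps = 676/27 + 7 = 865/27; Q' = 230 − 6·(676/27) = 718/9.
Buyers' price falls by P* − Pb = 760/27 − 676/27 = 28/9; sellers' price rises by Ps − P* = 865/27 − 760/27 = 35/9.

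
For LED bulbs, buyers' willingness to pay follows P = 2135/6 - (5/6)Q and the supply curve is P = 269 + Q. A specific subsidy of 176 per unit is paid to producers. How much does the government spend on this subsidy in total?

Government cost = 25232

Pre-subsidy: 2135/6 - (5/6)Q = 269 + Q gives Q* = 521/11 and P* = 3480/11.
With the subsidy, sellers receive Ps = Pb + 176 for each unit, where Pb is the price buyers pay.
On the curves, Pb = 2135/6 - (5/6)Q and Ps = 269 + Q; the wedge Ps − Pb = 176 gives 269 + Q − (2135/6 - (5/6)Q) = 176, so Q' = 1577/11.
Then Pb = 2135/6 − (5/6)·(1577/11) = 2600/11 and Ps = 269 + 1·(1577/11) = 4536/11.
Government outlay = subsidy × quantity = 176 × 1577/11 = 25232.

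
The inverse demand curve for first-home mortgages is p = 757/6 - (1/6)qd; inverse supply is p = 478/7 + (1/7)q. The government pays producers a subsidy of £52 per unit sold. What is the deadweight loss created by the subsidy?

Pre-subsidy: 757/6 - (1/6)q = 478/7 + (1/7)q gives q* = 187 and p* = 95.
With the subsidy, sellers receive ps = pb + 52 for each unit, where pb is the price buyers pay.
On the curves, pb = 757/6 - (1/6)q and ps = 478/7 + (1/7)q; the wedge ps − pb = 52 gives 478/7 + (1/7)q − (757/6 - (1/6)q) = 52, so q' = 355.
Then pb = 757/6 − (1/6)·355 = 67 and ps = 478/7 + (1/7)·355 = 119.
The subsidy expands output by 355 − 187 = 168 past the efficient level; on those units the gap between marginal cost and willingness to pay runs from 0 up to 52.
DWL = ½ × 52 × 168 = 4368.

Deadweight loss = £4368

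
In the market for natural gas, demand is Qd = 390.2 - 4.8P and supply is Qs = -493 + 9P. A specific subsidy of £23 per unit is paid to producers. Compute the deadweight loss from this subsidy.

Deadweight loss = £828

Pre-subsidy: 390.2 - 4.8P = -493 + 9P gives P* = 64, Q* = 83.
With the subsidy, sellers receive Ps = Pb + 23 for each unit, where Pb is the price buyers pay.
Supply in terms of Pb becomes Qs = -493 + 9(Pb + 23) = -286 + 9Pb. Setting this equal to demand: 390.2 - 4.8Pb = -286 + 9Pb, so Pb = 49.
Sellers receive Ps = 49 + 23 = 72; Q' = 390.2 − 4.8·49 = 155.
The subsidy expands output by 155 − 83 = 72 past the efficient level; on those units the gap between marginal cost and willingness to pay runs from 0 up to 23.
DWL = ½ × 23 × 72 = 828.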